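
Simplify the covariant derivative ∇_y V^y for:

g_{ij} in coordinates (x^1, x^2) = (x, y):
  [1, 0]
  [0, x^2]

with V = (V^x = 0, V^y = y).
Non-zero Christoffel symbols:
Γ^x_{y y} = -x
Γ^y_{x y} = 1/x
∇_y V^y = ∂_y V^y + Γ^y_{y j} V^j
  = (1) + (1/x)(0) + (0)(y)
  = 1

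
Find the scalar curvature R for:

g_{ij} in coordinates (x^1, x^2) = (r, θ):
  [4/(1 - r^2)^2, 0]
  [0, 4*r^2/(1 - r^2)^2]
Non-zero Christoffel symbols (Γ^k_{ij} = Γ^k_{ji}):
Γ^r_{r r} = 2*r/(1 - r^2)
Γ^r_{θ θ} = (r^3 + r)/(r^2 - 1)
Γ^θ_{r θ} = (-r^2 - 1)/(r^3 - r)
Ricci tensor (R_{ij} = R^k_{ikj}): R_{rr} = -4/(r^2 - 1)^2, R_{rθ} = 0, R_{θθ} = -4*r^2/(r^2 - 1)^2
Inverse metric: g^{rr} = (1 - r^2)^2/4, g^{θθ} = (1 - r^2)^2/(4*r^2)
R = g^{ij} R_{ij} = ((1 - r^2)^2/4)(-4/(r^2 - 1)^2) + ((1 - r^2)^2/(4*r^2))(-4*r^2/(r^2 - 1)^2) = -2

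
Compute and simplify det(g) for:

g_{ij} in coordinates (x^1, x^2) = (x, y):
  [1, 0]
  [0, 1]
For a 2×2 metric: det(g) = g_{11}·g_{22} - g_{12}·g_{21}
= (1)·(1) - (0)·(0)
= 1 - 0
det(g) = 1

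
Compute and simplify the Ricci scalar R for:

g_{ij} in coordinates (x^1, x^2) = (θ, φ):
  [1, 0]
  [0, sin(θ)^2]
Non-zero Christoffel symbols (Γ^k_{ij} = Γ^k_{ji}):
Γ^θ_{φ φ} = -sin(2*θ)/2
Γ^φ_{θ φ} = 1/tan(θ)
Ricci tensor (R_{ij} = R^k_{ikj}): R_{θθ} = 1, R_{θφ} = 0, R_{φφ} = sin(θ)^2
Inverse metric: g^{θθ} = 1, g^{φφ} = 1/sin(θ)^2
R = g^{ij} R_{ij} = (1)(1) + (1/sin(θ)^2)(sin(θ)^2) = 2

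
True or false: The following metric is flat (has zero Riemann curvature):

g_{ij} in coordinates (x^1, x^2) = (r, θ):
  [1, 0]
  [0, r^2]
Non-zero Christoffel symbols:
Γ^r_{θ θ} = -r
Γ^θ_{r θ} = 1/r
Ricci tensor: R_{rr} = 0, R_{rθ} = 0, R_{θθ} = 0
All R_{ij} vanish; in 2 dimensions the Riemann tensor is fully determined by the Ricci tensor, so R^i_{jkl} = 0: the metric is flat (curvilinear coordinates on flat space).
True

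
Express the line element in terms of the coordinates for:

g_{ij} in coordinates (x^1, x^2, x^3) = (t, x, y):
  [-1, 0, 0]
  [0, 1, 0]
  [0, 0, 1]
ds^2 = g_{ij} dx^i dx^j; only the non-zero components contribute.
ds^2 = -dt^2 + dx^2 + dy^2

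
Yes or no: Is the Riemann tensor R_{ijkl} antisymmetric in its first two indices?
R_{ijkl} = -R_{jikl} (follows from metric compatibility).
Yes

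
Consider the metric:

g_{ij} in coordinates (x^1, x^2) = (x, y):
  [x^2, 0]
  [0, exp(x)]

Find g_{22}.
With x^1 = x, x^2 = y, g_{22} = g_{yy} is the row-2, column-2 entry of the matrix.
g_{22} = exp(x)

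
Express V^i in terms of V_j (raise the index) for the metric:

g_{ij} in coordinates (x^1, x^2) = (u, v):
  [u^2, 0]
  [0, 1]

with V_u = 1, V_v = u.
Inverse metric (diagonal): g^{uu} = 1/u^2, g^{vv} = 1
V^i = g^{ij} V_j:
V^u = (1/u^2)(1) + (0)(u) = 1/u^2
V^v = (0)(1) + (1)(u) = u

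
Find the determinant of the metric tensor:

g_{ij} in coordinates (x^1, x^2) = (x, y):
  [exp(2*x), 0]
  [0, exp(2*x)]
For a 2×2 metric: det(g) = g_{11}·g_{22} - g_{12}·g_{21}
= (exp(2*x))·(exp(2*x)) - (0)·(0)
= exp(4*x) - 0
det(g) = exp(4*x)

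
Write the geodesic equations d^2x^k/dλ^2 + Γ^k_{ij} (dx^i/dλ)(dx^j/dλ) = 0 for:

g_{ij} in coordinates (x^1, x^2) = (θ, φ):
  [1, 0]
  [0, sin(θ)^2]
Geodesic equation: d^2x^k/dλ^2 + Γ^k_{ij} (dx^i/dλ)(dx^j/dλ) = 0.
Non-zero Christoffel symbols:
Γ^θ_{φ φ} = -sin(2*θ)/2
Γ^φ_{θ φ} = 1/tan(θ)
Substituting (the symmetric pair Γ^k_{ij}, Γ^k_{ji} combines into a factor 2):
d^2θ/dλ^2 - (sin(2*θ)/2) (dφ/dλ)^2 = 0
d^2φ/dλ^2 + (2/tan(θ)) (dθ/dλ)(dφ/dλ) = 0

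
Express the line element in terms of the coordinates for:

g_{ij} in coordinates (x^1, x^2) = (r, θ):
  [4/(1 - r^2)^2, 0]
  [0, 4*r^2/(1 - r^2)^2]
ds^2 = g_{ij} dx^i dx^j; only the non-zero components contribute.
ds^2 = (4/(1 - r^2)^2) dr^2 + (4*r^2/(1 - r^2)^2) dθ^2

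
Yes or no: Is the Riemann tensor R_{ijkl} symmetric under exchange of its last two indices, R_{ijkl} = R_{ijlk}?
It is antisymmetric in the last pair: R_{ijkl} = -R_{ijlk}.
No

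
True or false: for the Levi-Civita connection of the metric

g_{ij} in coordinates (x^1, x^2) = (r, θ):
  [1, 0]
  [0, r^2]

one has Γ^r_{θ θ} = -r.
Γ^r_{θ θ} = (1/2) g^{rr} (∂_θ g_{rθ} + ∂_θ g_{rθ} - ∂_r g_{θθ}) = (1/2)(1)((0) + (0) - (2*r)) = -r
This equals the proposed value -r.
True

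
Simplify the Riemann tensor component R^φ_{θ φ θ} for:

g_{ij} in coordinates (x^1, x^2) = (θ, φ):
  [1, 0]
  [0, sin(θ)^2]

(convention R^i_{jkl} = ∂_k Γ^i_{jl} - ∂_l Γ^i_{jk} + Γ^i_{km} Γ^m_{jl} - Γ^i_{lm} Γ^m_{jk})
Non-zero Christoffel symbols (Γ^k_{ij} = Γ^k_{ji}):
Γ^θ_{φ φ} = -sin(2*θ)/2
Γ^φ_{θ φ} = 1/tan(θ)
R^φ_{θ φ θ} = ∂_φ Γ^φ_{θ θ} - ∂_θ Γ^φ_{θ φ} + Γ^φ_{φ m} Γ^m_{θ θ} - Γ^φ_{θ m} Γ^m_{θ φ}
  = (0) - (-1/sin(θ)^2) + (0) - (1/tan(θ)^2) = 1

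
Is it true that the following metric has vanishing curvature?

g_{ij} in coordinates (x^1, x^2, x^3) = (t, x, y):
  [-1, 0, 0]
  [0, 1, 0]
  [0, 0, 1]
All metric components are constant, so every Christoffel symbol vanishes and R^i_{jkl} = 0.
Yes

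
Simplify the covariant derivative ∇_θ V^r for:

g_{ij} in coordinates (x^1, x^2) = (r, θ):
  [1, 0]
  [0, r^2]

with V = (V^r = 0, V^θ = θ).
Non-zero Christoffel symbols:
Γ^r_{θ θ} = -r
Γ^θ_{r θ} = 1/r
∇_θ V^r = ∂_θ V^r + Γ^r_{θ j} V^j
  = (0) + (0)(0) + (-r)(θ)
  = -r*θ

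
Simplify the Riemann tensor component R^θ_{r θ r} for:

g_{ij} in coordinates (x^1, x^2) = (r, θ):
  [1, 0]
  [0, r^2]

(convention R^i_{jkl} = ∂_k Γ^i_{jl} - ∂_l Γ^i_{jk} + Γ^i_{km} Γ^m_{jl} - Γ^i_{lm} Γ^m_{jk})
Non-zero Christoffel symbols (Γ^k_{ij} = Γ^k_{ji}):
Γ^r_{θ θ} = -r
Γ^θ_{r θ} = 1/r
R^θ_{r θ r} = ∂_θ Γ^θ_{r r} - ∂_r Γ^θ_{r θ} + Γ^θ_{θ m} Γ^m_{r r} - Γ^θ_{r m} Γ^m_{r θ}
  = (0) - (-1/r^2) + (0) - (1/r^2) = 0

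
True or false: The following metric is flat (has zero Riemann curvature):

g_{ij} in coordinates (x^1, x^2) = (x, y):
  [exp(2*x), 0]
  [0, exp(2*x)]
Non-zero Christoffel symbols:
Γ^x_{x x} = 1
Γ^x_{y y} = -1
Γ^y_{x y} = 1
Ricci tensor: R_{xx} = 0, R_{xy} = 0, R_{yy} = 0
All R_{ij} vanish; in 2 dimensions the Riemann tensor is fully determined by the Ricci tensor, so R^i_{jkl} = 0: the metric is flat (curvilinear coordinates on flat space).
True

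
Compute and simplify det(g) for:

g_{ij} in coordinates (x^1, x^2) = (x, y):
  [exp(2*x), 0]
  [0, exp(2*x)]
For a 2×2 metric: det(g) = g_{11}·g_{22} - g_{12}·g_{21}
= (exp(2*x))·(exp(2*x)) - (0)·(0)
= exp(4*x) - 0
det(g) = exp(4*x)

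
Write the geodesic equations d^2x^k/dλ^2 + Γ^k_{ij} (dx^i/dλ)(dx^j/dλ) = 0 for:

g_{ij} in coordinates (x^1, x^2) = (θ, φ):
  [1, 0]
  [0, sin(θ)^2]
Geodesic equation: d^2x^k/dλ^2 + Γ^k_{ij} (dx^i/dλ)(dx^j/dλ) = 0.
Non-zero Christoffel symbols:
Γ^θ_{φ φ} = -sin(2*θ)/2
Γ^φ_{θ φ} = 1/tan(θ)
Substituting (the symmetric pair Γ^k_{ij}, Γ^k_{ji} combines into a factor 2):
d^2θ/dλ^2 - (sin(2*θ)/2) (dφ/dλ)^2 = 0
d^2φ/dλ^2 + (2/tan(θ)) (dθ/dλ)(dφ/dλ) = 0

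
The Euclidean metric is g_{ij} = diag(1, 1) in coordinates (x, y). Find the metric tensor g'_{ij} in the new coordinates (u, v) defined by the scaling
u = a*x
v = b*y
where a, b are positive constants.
Invert the transformation: x = u/a, y = v/b
g'_{ij} = (∂x^k/∂x'^i)(∂x^l/∂x'^j) g_{kl}; with g_{kl} = δ_{kl} this is Σ_k (∂x^k/∂x'^i)(∂x^k/∂x'^j).
Jacobian: ∂x/∂u = 1/a, ∂x/∂v = 0, ∂y/∂u = 0, ∂y/∂v = 1/b
g'_{uu} = (1/a)(1/a) + (0)(0) = 1/a^2
g'_{uv} = (1/a)(0) + (0)(1/b) = 0
g'_{vv} = (0)(0) + (1/b)(1/b) = 1/b^2
g'_{ij} = diag(1/a^2, 1/b^2)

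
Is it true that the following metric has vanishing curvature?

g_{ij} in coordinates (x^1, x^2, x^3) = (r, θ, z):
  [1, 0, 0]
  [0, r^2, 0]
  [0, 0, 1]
Non-zero Christoffel symbols:
Γ^r_{θ θ} = -r
Γ^θ_{r θ} = 1/r
Ricci tensor: R_{rr} = 0, R_{rθ} = 0, R_{rz} = 0, R_{θθ} = 0, R_{θz} = 0, R_{zz} = 0
All R_{ij} vanish; in 3 dimensions the Riemann tensor is fully determined by the Ricci tensor, so R^i_{jkl} = 0: the metric is flat (curvilinear coordinates on flat space).
Yes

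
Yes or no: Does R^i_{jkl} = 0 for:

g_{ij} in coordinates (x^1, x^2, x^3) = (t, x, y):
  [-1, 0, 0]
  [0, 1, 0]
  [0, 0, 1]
All metric components are constant, so every Christoffel symbol vanishes and R^i_{jkl} = 0.
Yes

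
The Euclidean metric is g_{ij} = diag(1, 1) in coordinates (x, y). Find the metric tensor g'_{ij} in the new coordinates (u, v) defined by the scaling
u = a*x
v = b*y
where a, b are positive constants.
Invert the transformation: x = u/a, y = v/b
g'_{ij} = (∂x^k/∂x'^i)(∂x^l/∂x'^j) g_{kl}; with g_{kl} = δ_{kl} this is Σ_k (∂x^k/∂x'^i)(∂x^k/∂x'^j).
Jacobian: ∂x/∂u = 1/a, ∂x/∂v = 0, ∂y/∂u = 0, ∂y/∂v = 1/b
g'_{uu} = (1/a)(1/a) + (0)(0) = 1/a^2
g'_{uv} = (1/a)(0) + (0)(1/b) = 0
g'_{vv} = (0)(0) + (1/b)(1/b) = 1/b^2
g'_{ij} = diag(1/a^2, 1/b^2)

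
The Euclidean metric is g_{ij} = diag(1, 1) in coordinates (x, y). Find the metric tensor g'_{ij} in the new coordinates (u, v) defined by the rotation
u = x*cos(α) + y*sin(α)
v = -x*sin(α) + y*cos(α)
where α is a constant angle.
Invert the transformation: x = u*cos(α) - v*sin(α), y = u*sin(α) + v*cos(α)
g'_{ij} = (∂x^k/∂x'^i)(∂x^l/∂x'^j) g_{kl}; with g_{kl} = δ_{kl} this is Σ_k (∂x^k/∂x'^i)(∂x^k/∂x'^j).
Jacobian: ∂x/∂u = cos(α), ∂x/∂v = -sin(α), ∂y/∂u = sin(α), ∂y/∂v = cos(α)
g'_{uu} = (cos(α))(cos(α)) + (sin(α))(sin(α)) = 1
g'_{uv} = (cos(α))(-sin(α)) + (sin(α))(cos(α)) = 0
g'_{vv} = (-sin(α))(-sin(α)) + (cos(α))(cos(α)) = 1
g'_{ij} = diag(1, 1)
The Euclidean metric is invariant under rotations.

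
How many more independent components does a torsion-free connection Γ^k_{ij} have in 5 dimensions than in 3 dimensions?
Independent components in n dimensions: n × n(n+1)/2 = n^2(n+1)/2.
5D: 5 × 15 = 75
3D: 3 × 6 = 18
Difference = 75 - 18 = 57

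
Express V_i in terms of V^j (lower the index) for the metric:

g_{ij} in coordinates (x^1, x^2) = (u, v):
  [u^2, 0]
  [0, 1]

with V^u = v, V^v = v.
V_i = g_{ij} V^j:
V_u = (u^2)(v) + (0)(v) = u^2*v
V_v = (0)(v) + (1)(v) = v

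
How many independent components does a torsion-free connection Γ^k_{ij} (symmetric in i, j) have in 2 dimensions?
Γ^k_{ij} has n choices for the upper index and n(n+1)/2 independent symmetric lower index pairs.
Total = 2 × 2×3/2 = 2 × 3 = 6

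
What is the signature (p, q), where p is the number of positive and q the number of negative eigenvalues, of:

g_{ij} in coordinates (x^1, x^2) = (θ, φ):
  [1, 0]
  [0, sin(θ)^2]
The metric is diagonal, so its eigenvalues are the diagonal entries: 1, sin(θ)^2 (at a generic point, where coordinate-dependent entries are positive).
2 positive, 0 negative.
(2, 0) - Riemannian (positive definite)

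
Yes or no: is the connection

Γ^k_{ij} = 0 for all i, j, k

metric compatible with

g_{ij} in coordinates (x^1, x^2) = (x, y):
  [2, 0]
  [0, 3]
Using ∇_k g_{ij} = ∂_k g_{ij} - Γ^m_{ki} g_{mj} - Γ^m_{kj} g_{im}:
e.g. ∇_y g_{xx} = (0) - (0) - (0) = 0
Every component ∇_k g_{ij} vanishes: the connection is metric compatible.
Yes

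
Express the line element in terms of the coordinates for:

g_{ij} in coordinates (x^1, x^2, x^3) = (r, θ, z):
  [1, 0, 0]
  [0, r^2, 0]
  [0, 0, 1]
ds^2 = g_{ij} dx^i dx^j; only the non-zero components contribute.
ds^2 = dr^2 + r^2 dθ^2 + dz^2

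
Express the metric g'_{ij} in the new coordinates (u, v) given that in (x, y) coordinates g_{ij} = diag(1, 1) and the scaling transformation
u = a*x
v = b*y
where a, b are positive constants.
Invert the transformation: x = u/a, y = v/b
g'_{ij} = (∂x^k/∂x'^i)(∂x^l/∂x'^j) g_{kl}; with g_{kl} = δ_{kl} this is Σ_k (∂x^k/∂x'^i)(∂x^k/∂x'^j).
Jacobian: ∂x/∂u = 1/a, ∂x/∂v = 0, ∂y/∂u = 0, ∂y/∂v = 1/b
g'_{uu} = (1/a)(1/a) + (0)(0) = 1/a^2
g'_{uv} = (1/a)(0) + (0)(1/b) = 0
g'_{vv} = (0)(0) + (1/b)(1/b) = 1/b^2
g'_{ij} = diag(1/a^2, 1/b^2)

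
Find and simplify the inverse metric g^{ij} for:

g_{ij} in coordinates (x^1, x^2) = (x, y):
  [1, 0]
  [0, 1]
The metric is diagonal, so g^{ij} is diagonal with entries 1/g_{ii}: diag(1, 1).
g^{ij}:
  [1, 0]
  [0, 1]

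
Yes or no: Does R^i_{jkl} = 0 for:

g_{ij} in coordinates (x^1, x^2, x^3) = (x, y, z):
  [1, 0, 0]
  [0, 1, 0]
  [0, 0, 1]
All metric components are constant, so every Christoffel symbol vanishes and R^i_{jkl} = 0.
Yes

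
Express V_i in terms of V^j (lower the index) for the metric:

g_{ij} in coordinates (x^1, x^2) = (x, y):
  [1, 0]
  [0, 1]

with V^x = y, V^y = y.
V_i = g_{ij} V^j:
V_x = (1)(y) + (0)(y) = y
V_y = (0)(y) + (1)(y) = y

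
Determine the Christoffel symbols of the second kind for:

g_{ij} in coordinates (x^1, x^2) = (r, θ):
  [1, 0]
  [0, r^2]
Using Γ^k_{ij} = (1/2) g^{km} (∂_i g_{mj} + ∂_j g_{mi} - ∂_m g_{ij}); the metric is diagonal, so only the m = k term contributes.
Non-zero symbols (using the symmetry Γ^k_{ij} = Γ^k_{ji}):
Γ^r_{θ θ} = (1/2) g^{rr} (∂_θ g_{rθ} + ∂_θ g_{rθ} - ∂_r g_{θθ}) = (1/2)(1)((0) + (0) - (2*r)) = -r
Γ^θ_{r θ} = (1/2) g^{θθ} (∂_r g_{θθ} + ∂_θ g_{θr} - ∂_θ g_{rθ}) = (1/2)(1/r^2)((2*r) + (0) - (0)) = 1/r
All other Christoffel symbols are zero.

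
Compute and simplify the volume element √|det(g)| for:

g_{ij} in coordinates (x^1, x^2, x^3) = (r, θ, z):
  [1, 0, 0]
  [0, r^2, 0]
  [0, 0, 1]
det(g) = r^2
√|det(g)| = r
Volume element: dV = r dr dθ dz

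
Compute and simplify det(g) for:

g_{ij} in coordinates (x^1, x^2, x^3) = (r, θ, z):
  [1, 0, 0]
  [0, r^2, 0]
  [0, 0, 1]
Diagonal metric: det(g) = g_{11}·g_{22}·g_{33}
= (1)·(r^2)·(1)
det(g) = r^2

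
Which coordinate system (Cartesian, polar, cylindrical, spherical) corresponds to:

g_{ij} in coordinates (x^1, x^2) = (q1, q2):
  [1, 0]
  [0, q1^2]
The line element ds^2 = dq1^2 + q1^2 dq2^2 is dr^2 + r^2 dθ^2 with q1 = r, q2 = θ.
polar coordinates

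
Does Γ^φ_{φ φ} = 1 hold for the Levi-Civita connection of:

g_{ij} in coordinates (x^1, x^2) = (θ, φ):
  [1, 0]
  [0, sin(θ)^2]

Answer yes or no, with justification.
Γ^φ_{φ φ} = (1/2) g^{φφ} (∂_φ g_{φφ} + ∂_φ g_{φφ} - ∂_φ g_{φφ}) = (1/2)(1/sin(θ)^2)((0) + (0) - (0)) = 0
This differs from the proposed value 1.
No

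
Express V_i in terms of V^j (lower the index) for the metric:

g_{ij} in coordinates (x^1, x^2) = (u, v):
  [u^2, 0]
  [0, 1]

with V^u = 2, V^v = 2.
V_i = g_{ij} V^j:
V_u = (u^2)(2) + (0)(2) = 2*u^2
V_v = (0)(2) + (1)(2) = 2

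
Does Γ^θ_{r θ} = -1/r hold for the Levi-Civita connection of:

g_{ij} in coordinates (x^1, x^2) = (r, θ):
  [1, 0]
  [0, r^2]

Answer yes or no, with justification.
Γ^θ_{r θ} = (1/2) g^{θθ} (∂_r g_{θθ} + ∂_θ g_{θr} - ∂_θ g_{rθ}) = (1/2)(1/r^2)((2*r) + (0) - (0)) = 1/r
This differs from the proposed value -1/r.
No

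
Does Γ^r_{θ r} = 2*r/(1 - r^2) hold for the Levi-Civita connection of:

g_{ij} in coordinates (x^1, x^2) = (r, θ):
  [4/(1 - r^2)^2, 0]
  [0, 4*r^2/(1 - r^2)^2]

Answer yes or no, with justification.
Γ^r_{θ r} = (1/2) g^{rr} (∂_θ g_{rr} + ∂_r g_{rθ} - ∂_r g_{θr}) = (1/2)((1 - r^2)^2/4)((0) + (0) - (0)) = 0
This differs from the proposed value 2*r/(1 - r^2).
No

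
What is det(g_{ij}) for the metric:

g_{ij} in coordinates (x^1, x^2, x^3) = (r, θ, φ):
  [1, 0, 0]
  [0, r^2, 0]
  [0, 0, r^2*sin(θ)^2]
Diagonal metric: det(g) = g_{11}·g_{22}·g_{33}
= (1)·(r^2)·(r^2*sin(θ)^2)
det(g) = r^4*sin(θ)^2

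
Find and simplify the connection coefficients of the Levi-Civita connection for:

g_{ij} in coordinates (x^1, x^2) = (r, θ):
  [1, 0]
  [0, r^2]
Using Γ^k_{ij} = (1/2) g^{km} (∂_i g_{mj} + ∂_j g_{mi} - ∂_m g_{ij}); the metric is diagonal, so only the m = k term contributes.
Non-zero symbols (using the symmetry Γ^k_{ij} = Γ^k_{ji}):
Γ^r_{θ θ} = (1/2) g^{rr} (∂_θ g_{rθ} + ∂_θ g_{rθ} - ∂_r g_{θθ}) = (1/2)(1)((0) + (0) - (2*r)) = -r
Γ^θ_{r θ} = (1/2) g^{θθ} (∂_r g_{θθ} + ∂_θ g_{θr} - ∂_θ g_{rθ}) = (1/2)(1/r^2)((2*r) + (0) - (0)) = 1/r
All other Christoffel symbols are zero.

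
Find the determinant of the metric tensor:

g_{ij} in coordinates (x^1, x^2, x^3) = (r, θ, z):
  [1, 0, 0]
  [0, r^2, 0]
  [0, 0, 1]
Diagonal metric: det(g) = g_{11}·g_{22}·g_{33}
= (1)·(r^2)·(1)
det(g) = r^2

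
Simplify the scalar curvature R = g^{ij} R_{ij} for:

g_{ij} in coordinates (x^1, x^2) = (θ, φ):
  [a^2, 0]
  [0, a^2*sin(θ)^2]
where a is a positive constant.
Non-zero Christoffel symbols (Γ^k_{ij} = Γ^k_{ji}):
Γ^θ_{φ φ} = -sin(2*θ)/2
Γ^φ_{θ φ} = 1/tan(θ)
Ricci tensor (R_{ij} = R^k_{ikj}): R_{θθ} = 1, R_{θφ} = 0, R_{φφ} = sin(θ)^2
Inverse metric: g^{θθ} = 1/a^2, g^{φφ} = 1/(a^2*sin(θ)^2)
R = g^{ij} R_{ij} = (1/a^2)(1) + (1/(a^2*sin(θ)^2))(sin(θ)^2) = 2/a^2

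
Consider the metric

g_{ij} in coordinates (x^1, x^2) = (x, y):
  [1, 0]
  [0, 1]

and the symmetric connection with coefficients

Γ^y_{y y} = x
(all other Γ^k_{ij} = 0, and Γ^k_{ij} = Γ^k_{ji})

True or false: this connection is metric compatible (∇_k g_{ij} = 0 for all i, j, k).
Using ∇_k g_{ij} = ∂_k g_{ij} - Γ^m_{ki} g_{mj} - Γ^m_{kj} g_{im}:
∇_y g_{yy} = (0) - (x) - (x) = -2*x ≠ 0
So the connection is not metric compatible (it is not the Levi-Civita connection).
False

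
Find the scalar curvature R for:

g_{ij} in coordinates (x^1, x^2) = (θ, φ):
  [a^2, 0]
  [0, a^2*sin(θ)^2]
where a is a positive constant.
Non-zero Christoffel symbols (Γ^k_{ij} = Γ^k_{ji}):
Γ^θ_{φ φ} = -sin(2*θ)/2
Γ^φ_{θ φ} = 1/tan(θ)
Ricci tensor (R_{ij} = R^k_{ikj}): R_{θθ} = 1, R_{θφ} = 0, R_{φφ} = sin(θ)^2
Inverse metric: g^{θθ} = 1/a^2, g^{φφ} = 1/(a^2*sin(θ)^2)
R = g^{ij} R_{ij} = (1/a^2)(1) + (1/(a^2*sin(θ)^2))(sin(θ)^2) = 2/a^2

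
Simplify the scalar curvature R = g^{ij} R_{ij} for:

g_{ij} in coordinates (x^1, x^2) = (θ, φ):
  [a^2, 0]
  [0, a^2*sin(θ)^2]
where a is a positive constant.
Non-zero Christoffel symbols (Γ^k_{ij} = Γ^k_{ji}):
Γ^θ_{φ φ} = -sin(2*θ)/2
Γ^φ_{θ φ} = 1/tan(θ)
Ricci tensor (R_{ij} = R^k_{ikj}): R_{θθ} = 1, R_{θφ} = 0, R_{φφ} = sin(θ)^2
Inverse metric: g^{θθ} = 1/a^2, g^{φφ} = 1/(a^2*sin(θ)^2)
R = g^{ij} R_{ij} = (1/a^2)(1) + (1/(a^2*sin(θ)^2))(sin(θ)^2) = 2/a^2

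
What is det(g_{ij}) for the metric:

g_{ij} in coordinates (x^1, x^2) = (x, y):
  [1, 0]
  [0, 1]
For a 2×2 metric: det(g) = g_{11}·g_{22} - g_{12}·g_{21}
= (1)·(1) - (0)·(0)
= 1 - 0
det(g) = 1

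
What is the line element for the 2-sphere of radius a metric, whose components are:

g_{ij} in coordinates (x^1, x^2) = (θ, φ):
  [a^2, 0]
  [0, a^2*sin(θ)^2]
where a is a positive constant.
ds^2 = g_{ij} dx^i dx^j; only the non-zero components contribute.
ds^2 = a^2 dθ^2 + a^2*sin(θ)^2 dφ^2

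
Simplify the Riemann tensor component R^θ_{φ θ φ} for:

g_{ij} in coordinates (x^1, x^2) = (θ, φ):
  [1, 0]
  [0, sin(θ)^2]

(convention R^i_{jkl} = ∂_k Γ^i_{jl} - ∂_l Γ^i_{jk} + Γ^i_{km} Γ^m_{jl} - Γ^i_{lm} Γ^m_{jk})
Non-zero Christoffel symbols (Γ^k_{ij} = Γ^k_{ji}):
Γ^θ_{φ φ} = -sin(2*θ)/2
Γ^φ_{θ φ} = 1/tan(θ)
R^θ_{φ θ φ} = ∂_θ Γ^θ_{φ φ} - ∂_φ Γ^θ_{φ θ} + Γ^θ_{θ m} Γ^m_{φ φ} - Γ^θ_{φ m} Γ^m_{φ θ}
  = (-cos(2*θ)) - (0) + (0) - (-cos(θ)^2) = sin(θ)^2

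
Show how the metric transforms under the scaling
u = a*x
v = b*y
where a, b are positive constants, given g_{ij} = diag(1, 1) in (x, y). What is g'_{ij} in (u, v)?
Invert the transformation: x = u/a, y = v/b
g'_{ij} = (∂x^k/∂x'^i)(∂x^l/∂x'^j) g_{kl}; with g_{kl} = δ_{kl} this is Σ_k (∂x^k/∂x'^i)(∂x^k/∂x'^j).
Jacobian: ∂x/∂u = 1/a, ∂x/∂v = 0, ∂y/∂u = 0, ∂y/∂v = 1/b
g'_{uu} = (1/a)(1/a) + (0)(0) = 1/a^2
g'_{uv} = (1/a)(0) + (0)(1/b) = 0
g'_{vv} = (0)(0) + (1/b)(1/b) = 1/b^2
g'_{ij} = diag(1/a^2, 1/b^2)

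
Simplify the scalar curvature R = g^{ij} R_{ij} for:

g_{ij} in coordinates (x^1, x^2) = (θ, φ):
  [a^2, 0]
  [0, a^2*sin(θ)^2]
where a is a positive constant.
Non-zero Christoffel symbols (Γ^k_{ij} = Γ^k_{ji}):
Γ^θ_{φ φ} = -sin(2*θ)/2
Γ^φ_{θ φ} = 1/tan(θ)
Ricci tensor (R_{ij} = R^k_{ikj}): R_{θθ} = 1, R_{θφ} = 0, R_{φφ} = sin(θ)^2
Inverse metric: g^{θθ} = 1/a^2, g^{φφ} = 1/(a^2*sin(θ)^2)
R = g^{ij} R_{ij} = (1/a^2)(1) + (1/(a^2*sin(θ)^2))(sin(θ)^2) = 2/a^2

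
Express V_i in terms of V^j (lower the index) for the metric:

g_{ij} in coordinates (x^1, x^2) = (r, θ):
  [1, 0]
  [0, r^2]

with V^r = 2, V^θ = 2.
V_i = g_{ij} V^j:
V_r = (1)(2) + (0)(2) = 2
V_θ = (0)(2) + (r^2)(2) = 2*r^2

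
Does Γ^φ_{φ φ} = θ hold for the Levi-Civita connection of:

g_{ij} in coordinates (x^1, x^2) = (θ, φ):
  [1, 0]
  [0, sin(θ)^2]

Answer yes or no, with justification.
Γ^φ_{φ φ} = (1/2) g^{φφ} (∂_φ g_{φφ} + ∂_φ g_{φφ} - ∂_φ g_{φφ}) = (1/2)(1/sin(θ)^2)((0) + (0) - (0)) = 0
This differs from the proposed value θ.
No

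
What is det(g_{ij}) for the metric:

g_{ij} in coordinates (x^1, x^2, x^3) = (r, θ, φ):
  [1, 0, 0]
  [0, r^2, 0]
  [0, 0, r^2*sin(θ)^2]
Diagonal metric: det(g) = g_{11}·g_{22}·g_{33}
= (1)·(r^2)·(r^2*sin(θ)^2)
det(g) = r^4*sin(θ)^2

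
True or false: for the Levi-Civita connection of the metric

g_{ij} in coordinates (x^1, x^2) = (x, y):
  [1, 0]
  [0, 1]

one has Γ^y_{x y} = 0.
Γ^y_{x y} = (1/2) g^{yy} (∂_x g_{yy} + ∂_y g_{yx} - ∂_y g_{xy}) = (1/2)(1)((0) + (0) - (0)) = 0
This equals the proposed value 0.
True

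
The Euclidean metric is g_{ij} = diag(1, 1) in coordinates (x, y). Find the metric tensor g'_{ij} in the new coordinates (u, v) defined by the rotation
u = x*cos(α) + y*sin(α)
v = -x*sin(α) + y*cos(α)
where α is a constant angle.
Invert the transformation: x = u*cos(α) - v*sin(α), y = u*sin(α) + v*cos(α)
g'_{ij} = (∂x^k/∂x'^i)(∂x^l/∂x'^j) g_{kl}; with g_{kl} = δ_{kl} this is Σ_k (∂x^k/∂x'^i)(∂x^k/∂x'^j).
Jacobian: ∂x/∂u = cos(α), ∂x/∂v = -sin(α), ∂y/∂u = sin(α), ∂y/∂v = cos(α)
g'_{uu} = (cos(α))(cos(α)) + (sin(α))(sin(α)) = 1
g'_{uv} = (cos(α))(-sin(α)) + (sin(α))(cos(α)) = 0
g'_{vv} = (-sin(α))(-sin(α)) + (cos(α))(cos(α)) = 1
g'_{ij} = diag(1, 1)
The Euclidean metric is invariant under rotations.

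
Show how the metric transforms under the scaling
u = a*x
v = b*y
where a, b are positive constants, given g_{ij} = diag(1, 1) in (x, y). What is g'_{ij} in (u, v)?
Invert the transformation: x = u/a, y = v/b
g'_{ij} = (∂x^k/∂x'^i)(∂x^l/∂x'^j) g_{kl}; with g_{kl} = δ_{kl} this is Σ_k (∂x^k/∂x'^i)(∂x^k/∂x'^j).
Jacobian: ∂x/∂u = 1/a, ∂x/∂v = 0, ∂y/∂u = 0, ∂y/∂v = 1/b
g'_{uu} = (1/a)(1/a) + (0)(0) = 1/a^2
g'_{uv} = (1/a)(0) + (0)(1/b) = 0
g'_{vv} = (0)(0) + (1/b)(1/b) = 1/b^2
g'_{ij} = diag(1/a^2, 1/b^2)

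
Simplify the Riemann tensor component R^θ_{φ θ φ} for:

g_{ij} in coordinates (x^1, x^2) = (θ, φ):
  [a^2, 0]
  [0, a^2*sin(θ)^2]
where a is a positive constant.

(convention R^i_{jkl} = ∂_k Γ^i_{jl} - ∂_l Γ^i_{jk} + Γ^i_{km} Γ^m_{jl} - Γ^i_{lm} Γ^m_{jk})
Non-zero Christoffel symbols (Γ^k_{ij} = Γ^k_{ji}):
Γ^θ_{φ φ} = -sin(2*θ)/2
Γ^φ_{θ φ} = 1/tan(θ)
R^θ_{φ θ φ} = ∂_θ Γ^θ_{φ φ} - ∂_φ Γ^θ_{φ θ} + Γ^θ_{θ m} Γ^m_{φ φ} - Γ^θ_{φ m} Γ^m_{φ θ}
  = (-cos(2*θ)) - (0) + (0) - (-cos(θ)^2) = sin(θ)^2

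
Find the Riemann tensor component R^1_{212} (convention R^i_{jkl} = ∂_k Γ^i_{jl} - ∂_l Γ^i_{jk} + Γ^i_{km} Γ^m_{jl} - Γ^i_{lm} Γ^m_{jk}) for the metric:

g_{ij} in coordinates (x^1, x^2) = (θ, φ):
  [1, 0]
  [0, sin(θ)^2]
Non-zero Christoffel symbols (Γ^k_{ij} = Γ^k_{ji}):
Γ^θ_{φ φ} = -sin(2*θ)/2
Γ^φ_{θ φ} = 1/tan(θ)
R^θ_{φ θ φ} = ∂_θ Γ^θ_{φ φ} - ∂_φ Γ^θ_{φ θ} + Γ^θ_{θ m} Γ^m_{φ φ} - Γ^θ_{φ m} Γ^m_{φ θ}
  = (-cos(2*θ)) - (0) + (0) - (-cos(θ)^2) = sin(θ)^2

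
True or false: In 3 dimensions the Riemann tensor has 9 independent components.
n^2(n^2-1)/12 = 9·8/12 = 6 independent components for n = 3.
False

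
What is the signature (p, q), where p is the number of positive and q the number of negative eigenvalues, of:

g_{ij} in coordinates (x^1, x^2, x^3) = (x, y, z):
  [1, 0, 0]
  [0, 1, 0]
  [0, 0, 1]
The metric is diagonal, so its eigenvalues are the diagonal entries: 1, 1, 1 (at a generic point, where coordinate-dependent entries are positive).
3 positive, 0 negative.
(3, 0) - Riemannian (positive definite)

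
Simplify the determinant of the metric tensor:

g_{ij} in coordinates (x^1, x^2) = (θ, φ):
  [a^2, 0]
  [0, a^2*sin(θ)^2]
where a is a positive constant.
For a 2×2 metric: det(g) = g_{11}·g_{22} - g_{12}·g_{21}
= (a^2)·(a^2*sin(θ)^2) - (0)·(0)
= a^4*sin(θ)^2 - 0
det(g) = a^4*sin(θ)^2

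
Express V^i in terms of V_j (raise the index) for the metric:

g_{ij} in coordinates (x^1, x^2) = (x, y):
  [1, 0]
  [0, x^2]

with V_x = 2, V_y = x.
Inverse metric (diagonal): g^{xx} = 1, g^{yy} = 1/x^2
V^i = g^{ij} V_j:
V^x = (1)(2) + (0)(x) = 2
V^y = (0)(2) + (1/x^2)(x) = 1/x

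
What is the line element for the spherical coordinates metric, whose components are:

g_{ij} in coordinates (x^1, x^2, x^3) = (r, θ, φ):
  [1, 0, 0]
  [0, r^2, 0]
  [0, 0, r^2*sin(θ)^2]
ds^2 = g_{ij} dx^i dx^j; only the non-zero components contribute.
ds^2 = dr^2 + r^2 dθ^2 + r^2*sin(θ)^2 dφ^2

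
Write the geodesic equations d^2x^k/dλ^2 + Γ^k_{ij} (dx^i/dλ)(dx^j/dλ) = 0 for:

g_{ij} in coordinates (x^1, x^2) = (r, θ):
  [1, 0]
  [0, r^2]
Geodesic equation: d^2x^k/dλ^2 + Γ^k_{ij} (dx^i/dλ)(dx^j/dλ) = 0.
Non-zero Christoffel symbols:
Γ^r_{θ θ} = -r
Γ^θ_{r θ} = 1/r
Substituting (the symmetric pair Γ^k_{ij}, Γ^k_{ji} combines into a factor 2):
d^2r/dλ^2 - r (dθ/dλ)^2 = 0
d^2θ/dλ^2 + (2/r) (dr/dλ)(dθ/dλ) = 0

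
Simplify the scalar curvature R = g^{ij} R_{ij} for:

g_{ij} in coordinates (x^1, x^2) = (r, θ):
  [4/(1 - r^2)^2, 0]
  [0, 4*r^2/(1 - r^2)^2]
Non-zero Christoffel symbols (Γ^k_{ij} = Γ^k_{ji}):
Γ^r_{r r} = 2*r/(1 - r^2)
Γ^r_{θ θ} = (r^3 + r)/(r^2 - 1)
Γ^θ_{r θ} = (-r^2 - 1)/(r^3 - r)
Ricci tensor (R_{ij} = R^k_{ikj}): R_{rr} = -4/(r^2 - 1)^2, R_{rθ} = 0, R_{θθ} = -4*r^2/(r^2 - 1)^2
Inverse metric: g^{rr} = (1 - r^2)^2/4, g^{θθ} = (1 - r^2)^2/(4*r^2)
R = g^{ij} R_{ij} = ((1 - r^2)^2/4)(-4/(r^2 - 1)^2) + ((1 - r^2)^2/(4*r^2))(-4*r^2/(r^2 - 1)^2) = -2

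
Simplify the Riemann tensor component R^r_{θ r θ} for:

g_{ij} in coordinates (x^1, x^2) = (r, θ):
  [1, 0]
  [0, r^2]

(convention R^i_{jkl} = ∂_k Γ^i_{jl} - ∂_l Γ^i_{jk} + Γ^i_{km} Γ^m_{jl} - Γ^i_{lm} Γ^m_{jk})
Non-zero Christoffel symbols (Γ^k_{ij} = Γ^k_{ji}):
Γ^r_{θ θ} = -r
Γ^θ_{r θ} = 1/r
R^r_{θ r θ} = ∂_r Γ^r_{θ θ} - ∂_θ Γ^r_{θ r} + Γ^r_{r m} Γ^m_{θ θ} - Γ^r_{θ m} Γ^m_{θ r}
  = (-1) - (0) + (0) - (-1) = 0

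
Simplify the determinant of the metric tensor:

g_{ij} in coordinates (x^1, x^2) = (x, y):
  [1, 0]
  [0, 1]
For a 2×2 metric: det(g) = g_{11}·g_{22} - g_{12}·g_{21}
= (1)·(1) - (0)·(0)
= 1 - 0
det(g) = 1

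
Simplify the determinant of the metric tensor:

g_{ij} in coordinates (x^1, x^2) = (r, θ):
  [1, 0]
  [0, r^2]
For a 2×2 metric: det(g) = g_{11}·g_{22} - g_{12}·g_{21}
= (1)·(r^2) - (0)·(0)
= r^2 - 0
det(g) = r^2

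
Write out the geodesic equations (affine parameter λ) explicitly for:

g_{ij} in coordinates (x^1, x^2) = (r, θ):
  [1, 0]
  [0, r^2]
Geodesic equation: d^2x^k/dλ^2 + Γ^k_{ij} (dx^i/dλ)(dx^j/dλ) = 0.
Non-zero Christoffel symbols:
Γ^r_{θ θ} = -r
Γ^θ_{r θ} = 1/r
Substituting (the symmetric pair Γ^k_{ij}, Γ^k_{ji} combines into a factor 2):
d^2r/dλ^2 - r (dθ/dλ)^2 = 0
d^2θ/dλ^2 + (2/r) (dr/dλ)(dθ/dλ) = 0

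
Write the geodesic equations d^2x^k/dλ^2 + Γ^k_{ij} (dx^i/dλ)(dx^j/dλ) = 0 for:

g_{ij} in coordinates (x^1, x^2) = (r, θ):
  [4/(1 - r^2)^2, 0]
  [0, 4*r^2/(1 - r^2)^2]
Geodesic equation: d^2x^k/dλ^2 + Γ^k_{ij} (dx^i/dλ)(dx^j/dλ) = 0.
Non-zero Christoffel symbols:
Γ^r_{r r} = 2*r/(1 - r^2)
Γ^r_{θ θ} = (r^3 + r)/(r^2 - 1)
Γ^θ_{r θ} = (-r^2 - 1)/(r^3 - r)
Substituting (the symmetric pair Γ^k_{ij}, Γ^k_{ji} combines into a factor 2):
d^2r/dλ^2 + (2*r/(1 - r^2)) (dr/dλ)^2 + ((r^3 + r)/(r^2 - 1)) (dθ/dλ)^2 = 0
d^2θ/dλ^2 + ((-2*r^2 - 2)/(r^3 - r)) (dr/dλ)(dθ/dλ) = 0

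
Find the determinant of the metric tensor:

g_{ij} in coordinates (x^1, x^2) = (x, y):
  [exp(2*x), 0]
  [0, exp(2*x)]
For a 2×2 metric: det(g) = g_{11}·g_{22} - g_{12}·g_{21}
= (exp(2*x))·(exp(2*x)) - (0)·(0)
= exp(4*x) - 0
det(g) = exp(4*x)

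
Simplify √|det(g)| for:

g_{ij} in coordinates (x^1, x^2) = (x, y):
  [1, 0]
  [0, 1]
det(g) = 1
√|det(g)| = 1
Volume element: dV = 1 dx dy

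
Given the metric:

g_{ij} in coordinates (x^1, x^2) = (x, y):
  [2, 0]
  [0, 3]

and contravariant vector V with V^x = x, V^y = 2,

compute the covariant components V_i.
V_i = g_{ij} V^j:
V_x = (2)(x) + (0)(2) = 2*x
V_y = (0)(x) + (3)(2) = 6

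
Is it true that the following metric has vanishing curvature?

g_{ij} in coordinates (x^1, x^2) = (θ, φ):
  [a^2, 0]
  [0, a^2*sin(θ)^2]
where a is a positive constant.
Non-zero Christoffel symbols:
Γ^θ_{φ φ} = -sin(2*θ)/2
Γ^φ_{θ φ} = 1/tan(θ)
Ricci tensor: R_{θθ} = 1, R_{θφ} = 0, R_{φφ} = sin(θ)^2
The Ricci tensor is non-zero, so the Riemann tensor is non-zero: not flat.
No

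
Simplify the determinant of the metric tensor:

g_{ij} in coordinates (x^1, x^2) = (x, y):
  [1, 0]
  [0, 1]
For a 2×2 metric: det(g) = g_{11}·g_{22} - g_{12}·g_{21}
= (1)·(1) - (0)·(0)
= 1 - 0
det(g) = 1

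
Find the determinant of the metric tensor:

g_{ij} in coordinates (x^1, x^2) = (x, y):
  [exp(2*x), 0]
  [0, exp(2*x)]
For a 2×2 metric: det(g) = g_{11}·g_{22} - g_{12}·g_{21}
= (exp(2*x))·(exp(2*x)) - (0)·(0)
= exp(4*x) - 0
det(g) = exp(4*x)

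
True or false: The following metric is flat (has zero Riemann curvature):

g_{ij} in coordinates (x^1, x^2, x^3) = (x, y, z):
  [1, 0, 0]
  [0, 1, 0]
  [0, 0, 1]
All metric components are constant, so every Christoffel symbol vanishes and R^i_{jkl} = 0.
True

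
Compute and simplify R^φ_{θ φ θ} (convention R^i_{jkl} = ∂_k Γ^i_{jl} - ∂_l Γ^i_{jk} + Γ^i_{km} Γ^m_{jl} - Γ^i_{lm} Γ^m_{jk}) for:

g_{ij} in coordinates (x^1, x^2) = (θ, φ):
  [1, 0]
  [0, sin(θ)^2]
Non-zero Christoffel symbols (Γ^k_{ij} = Γ^k_{ji}):
Γ^θ_{φ φ} = -sin(2*θ)/2
Γ^φ_{θ φ} = 1/tan(θ)
R^φ_{θ φ θ} = ∂_φ Γ^φ_{θ θ} - ∂_θ Γ^φ_{θ φ} + Γ^φ_{φ m} Γ^m_{θ θ} - Γ^φ_{θ m} Γ^m_{θ φ}
  = (0) - (-1/sin(θ)^2) + (0) - (1/tan(θ)^2) = 1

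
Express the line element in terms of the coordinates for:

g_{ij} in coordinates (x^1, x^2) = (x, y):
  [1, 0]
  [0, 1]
ds^2 = g_{ij} dx^i dx^j; only the non-zero components contribute.
ds^2 = dx^2 + dy^2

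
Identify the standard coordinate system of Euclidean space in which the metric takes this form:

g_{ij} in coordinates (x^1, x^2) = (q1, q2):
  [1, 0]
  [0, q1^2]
The line element ds^2 = dq1^2 + q1^2 dq2^2 is dr^2 + r^2 dθ^2 with q1 = r, q2 = θ.
polar coordinates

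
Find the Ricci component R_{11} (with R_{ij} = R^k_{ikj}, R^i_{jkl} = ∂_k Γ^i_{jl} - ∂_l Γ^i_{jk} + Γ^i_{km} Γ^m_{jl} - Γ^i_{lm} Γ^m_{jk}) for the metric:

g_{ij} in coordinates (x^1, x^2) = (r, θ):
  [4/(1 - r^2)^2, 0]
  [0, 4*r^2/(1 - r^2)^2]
Non-zero Christoffel symbols (Γ^k_{ij} = Γ^k_{ji}):
Γ^r_{r r} = 2*r/(1 - r^2)
Γ^r_{θ θ} = (r^3 + r)/(r^2 - 1)
Γ^θ_{r θ} = (-r^2 - 1)/(r^3 - r)
R^r_{r r r} = 0 (a repeated index in an antisymmetric pair)
R^θ_{r θ r} = ∂_θ Γ^θ_{r r} - ∂_r Γ^θ_{r θ} + Γ^θ_{θ m} Γ^m_{r r} - Γ^θ_{r m} Γ^m_{r θ}
  = (0) - ((r^4 + 4*r^2 - 1)/(r^3 - r)^2) + (2*(r^2 + 1)/(r^2 - 1)^2) - ((r^2 + 1)^2/(r^3 - r)^2) = -4/(r^2 - 1)^2
R_{rr} = R^r_{r r r} + R^θ_{r θ r} = (0) + (-4/(r^2 - 1)^2) = -4/(r^2 - 1)^2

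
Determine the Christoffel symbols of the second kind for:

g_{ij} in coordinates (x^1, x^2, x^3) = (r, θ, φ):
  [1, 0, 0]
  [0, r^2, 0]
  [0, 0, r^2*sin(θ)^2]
Using Γ^k_{ij} = (1/2) g^{km} (∂_i g_{mj} + ∂_j g_{mi} - ∂_m g_{ij}); the metric is diagonal, so only the m = k term contributes.
Non-zero symbols (using the symmetry Γ^k_{ij} = Γ^k_{ji}):
Γ^r_{θ θ} = (1/2) g^{rr} (∂_θ g_{rθ} + ∂_θ g_{rθ} - ∂_r g_{θθ}) = (1/2)(1)((0) + (0) - (2*r)) = -r
Γ^r_{φ φ} = (1/2) g^{rr} (∂_φ g_{rφ} + ∂_φ g_{rφ} - ∂_r g_{φφ}) = (1/2)(1)((0) + (0) - (2*r*sin(θ)^2)) = -r*sin(θ)^2
Γ^θ_{r θ} = (1/2) g^{θθ} (∂_r g_{θθ} + ∂_θ g_{θr} - ∂_θ g_{rθ}) = (1/2)(1/r^2)((2*r) + (0) - (0)) = 1/r
Γ^θ_{φ φ} = (1/2) g^{θθ} (∂_φ g_{θφ} + ∂_φ g_{θφ} - ∂_θ g_{φφ}) = (1/2)(1/r^2)((0) + (0) - (r^2*sin(2*θ))) = -sin(2*θ)/2
Γ^φ_{r φ} = (1/2) g^{φφ} (∂_r g_{φφ} + ∂_φ g_{φr} - ∂_φ g_{rφ}) = (1/2)(1/(r^2*sin(θ)^2))((2*r*sin(θ)^2) + (0) - (0)) = 1/r
Γ^φ_{θ φ} = (1/2) g^{φφ} (∂_θ g_{φφ} + ∂_φ g_{φθ} - ∂_φ g_{θφ}) = (1/2)(1/(r^2*sin(θ)^2))((r^2*sin(2*θ)) + (0) - (0)) = 1/tan(θ)
All other Christoffel symbols are zero.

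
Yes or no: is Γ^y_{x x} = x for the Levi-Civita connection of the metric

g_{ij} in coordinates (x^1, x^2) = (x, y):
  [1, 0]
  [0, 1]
Γ^y_{x x} = (1/2) g^{yy} (∂_x g_{yx} + ∂_x g_{yx} - ∂_y g_{xx}) = (1/2)(1)((0) + (0) - (0)) = 0
This differs from the proposed value x.
No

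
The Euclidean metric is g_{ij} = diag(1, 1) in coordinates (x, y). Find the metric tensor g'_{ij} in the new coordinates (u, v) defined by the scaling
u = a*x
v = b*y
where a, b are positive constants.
Invert the transformation: x = u/a, y = v/b
g'_{ij} = (∂x^k/∂x'^i)(∂x^l/∂x'^j) g_{kl}; with g_{kl} = δ_{kl} this is Σ_k (∂x^k/∂x'^i)(∂x^k/∂x'^j).
Jacobian: ∂x/∂u = 1/a, ∂x/∂v = 0, ∂y/∂u = 0, ∂y/∂v = 1/b
g'_{uu} = (1/a)(1/a) + (0)(0) = 1/a^2
g'_{uv} = (1/a)(0) + (0)(1/b) = 0
g'_{vv} = (0)(0) + (1/b)(1/b) = 1/b^2
g'_{ij} = diag(1/a^2, 1/b^2)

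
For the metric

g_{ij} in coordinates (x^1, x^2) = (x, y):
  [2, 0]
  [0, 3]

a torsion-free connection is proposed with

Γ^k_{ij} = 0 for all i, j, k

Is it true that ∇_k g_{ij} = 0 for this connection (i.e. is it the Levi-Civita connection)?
Using ∇_k g_{ij} = ∂_k g_{ij} - Γ^m_{ki} g_{mj} - Γ^m_{kj} g_{im}:
e.g. ∇_y g_{xy} = (0) - (0) - (0) = 0
Every component ∇_k g_{ij} vanishes: the connection is metric compatible.
Yes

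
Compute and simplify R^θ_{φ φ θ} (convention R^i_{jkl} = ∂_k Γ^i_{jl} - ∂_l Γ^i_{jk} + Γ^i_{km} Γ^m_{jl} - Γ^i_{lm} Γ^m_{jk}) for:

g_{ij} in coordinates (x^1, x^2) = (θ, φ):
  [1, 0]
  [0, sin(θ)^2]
Non-zero Christoffel symbols (Γ^k_{ij} = Γ^k_{ji}):
Γ^θ_{φ φ} = -sin(2*θ)/2
Γ^φ_{θ φ} = 1/tan(θ)
R^θ_{φ φ θ} = ∂_φ Γ^θ_{φ θ} - ∂_θ Γ^θ_{φ φ} + Γ^θ_{φ m} Γ^m_{φ θ} - Γ^θ_{θ m} Γ^m_{φ φ}
  = (0) - (-cos(2*θ)) + (-cos(θ)^2) - (0) = -sin(θ)^2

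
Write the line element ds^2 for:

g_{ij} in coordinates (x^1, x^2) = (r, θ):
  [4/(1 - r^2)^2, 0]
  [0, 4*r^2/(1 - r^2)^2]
ds^2 = g_{ij} dx^i dx^j; only the non-zero components contribute.
ds^2 = (4/(1 - r^2)^2) dr^2 + (4*r^2/(1 - r^2)^2) dθ^2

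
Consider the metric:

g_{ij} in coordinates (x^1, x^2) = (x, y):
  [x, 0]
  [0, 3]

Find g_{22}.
With x^1 = x, x^2 = y, g_{22} = g_{yy} is the row-2, column-2 entry of the matrix.
g_{22} = 3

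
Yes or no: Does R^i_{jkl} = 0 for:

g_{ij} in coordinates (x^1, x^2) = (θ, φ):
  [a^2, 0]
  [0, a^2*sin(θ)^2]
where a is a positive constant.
Non-zero Christoffel symbols:
Γ^θ_{φ φ} = -sin(2*θ)/2
Γ^φ_{θ φ} = 1/tan(θ)
Ricci tensor: R_{θθ} = 1, R_{θφ} = 0, R_{φφ} = sin(θ)^2
The Ricci tensor is non-zero, so the Riemann tensor is non-zero: not flat.
No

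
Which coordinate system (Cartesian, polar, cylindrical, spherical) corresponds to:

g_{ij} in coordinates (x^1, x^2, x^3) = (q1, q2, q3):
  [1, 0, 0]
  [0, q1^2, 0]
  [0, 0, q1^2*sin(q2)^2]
The line element ds^2 = dq1^2 + q1^2 dq2^2 + q1^2 sin(q2)^2 dq3^2 is dr^2 + r^2 dθ^2 + r^2 sin(θ)^2 dφ^2 with q1 = r, q2 = θ, q3 = φ.
spherical coordinates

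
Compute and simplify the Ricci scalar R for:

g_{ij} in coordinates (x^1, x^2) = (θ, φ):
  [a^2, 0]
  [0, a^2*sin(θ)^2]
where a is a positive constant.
Non-zero Christoffel symbols (Γ^k_{ij} = Γ^k_{ji}):
Γ^θ_{φ φ} = -sin(2*θ)/2
Γ^φ_{θ φ} = 1/tan(θ)
Ricci tensor (R_{ij} = R^k_{ikj}): R_{θθ} = 1, R_{θφ} = 0, R_{φφ} = sin(θ)^2
Inverse metric: g^{θθ} = 1/a^2, g^{φφ} = 1/(a^2*sin(θ)^2)
R = g^{ij} R_{ij} = (1/a^2)(1) + (1/(a^2*sin(θ)^2))(sin(θ)^2) = 2/a^2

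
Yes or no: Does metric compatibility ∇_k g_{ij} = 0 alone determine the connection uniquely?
One also needs vanishing torsion; metric compatibility plus torsion-freeness singles out the Levi-Civita connection.
No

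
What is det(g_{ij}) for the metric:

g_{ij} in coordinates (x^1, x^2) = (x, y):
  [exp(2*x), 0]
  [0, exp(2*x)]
For a 2×2 metric: det(g) = g_{11}·g_{22} - g_{12}·g_{21}
= (exp(2*x))·(exp(2*x)) - (0)·(0)
= exp(4*x) - 0
det(g) = exp(4*x)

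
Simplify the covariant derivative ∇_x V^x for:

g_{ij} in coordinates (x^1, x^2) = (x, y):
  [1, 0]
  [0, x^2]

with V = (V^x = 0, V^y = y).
Non-zero Christoffel symbols:
Γ^x_{y y} = -x
Γ^y_{x y} = 1/x
∇_x V^x = ∂_x V^x + Γ^x_{x j} V^j
  = (0) + (0)(0) + (0)(y)
  = 0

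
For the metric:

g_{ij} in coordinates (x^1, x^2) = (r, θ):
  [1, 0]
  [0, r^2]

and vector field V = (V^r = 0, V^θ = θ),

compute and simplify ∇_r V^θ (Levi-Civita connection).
Non-zero Christoffel symbols:
Γ^r_{θ θ} = -r
Γ^θ_{r θ} = 1/r
∇_r V^θ = ∂_r V^θ + Γ^θ_{r j} V^j
  = (0) + (0)(0) + (1/r)(θ)
  = θ/r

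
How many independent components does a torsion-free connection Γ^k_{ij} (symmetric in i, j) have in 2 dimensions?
Γ^k_{ij} has n choices for the upper index and n(n+1)/2 independent symmetric lower index pairs.
Total = 2 × 2×3/2 = 2 × 3 = 6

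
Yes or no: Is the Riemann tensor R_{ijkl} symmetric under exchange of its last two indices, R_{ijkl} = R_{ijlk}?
It is antisymmetric in the last pair: R_{ijkl} = -R_{ijlk}.
No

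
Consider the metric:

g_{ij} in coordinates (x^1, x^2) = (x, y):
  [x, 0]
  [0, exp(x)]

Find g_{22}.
With x^1 = x, x^2 = y, g_{22} = g_{yy} is the row-2, column-2 entry of the matrix.
g_{22} = exp(x)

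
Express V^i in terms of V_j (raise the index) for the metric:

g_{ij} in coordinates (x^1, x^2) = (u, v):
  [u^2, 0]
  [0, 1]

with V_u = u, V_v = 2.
Inverse metric (diagonal): g^{uu} = 1/u^2, g^{vv} = 1
V^i = g^{ij} V_j:
V^u = (1/u^2)(u) + (0)(2) = 1/u
V^v = (0)(u) + (1)(2) = 2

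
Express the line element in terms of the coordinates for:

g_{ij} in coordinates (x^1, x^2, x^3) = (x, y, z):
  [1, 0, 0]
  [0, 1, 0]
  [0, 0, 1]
ds^2 = g_{ij} dx^i dx^j; only the non-zero components contribute.
ds^2 = dx^2 + dy^2 + dz^2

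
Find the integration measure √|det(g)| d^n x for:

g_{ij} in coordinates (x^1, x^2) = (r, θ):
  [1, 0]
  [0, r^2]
det(g) = r^2
√|det(g)| = r
Volume element: dV = r dr dθ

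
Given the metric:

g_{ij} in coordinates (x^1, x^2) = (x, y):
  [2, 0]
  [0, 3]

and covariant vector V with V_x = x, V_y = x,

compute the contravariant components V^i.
Inverse metric (diagonal): g^{xx} = 1/2, g^{yy} = 1/3
V^i = g^{ij} V_j:
V^x = (1/2)(x) + (0)(x) = x/2
V^y = (0)(x) + (1/3)(x) = x/3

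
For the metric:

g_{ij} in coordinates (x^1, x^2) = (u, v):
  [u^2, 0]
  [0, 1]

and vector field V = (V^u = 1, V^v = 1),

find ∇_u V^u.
Non-zero Christoffel symbols:
Γ^u_{u u} = 1/u
∇_u V^u = ∂_u V^u + Γ^u_{u j} V^j
  = (0) + (1/u)(1) + (0)(1)
  = 1/u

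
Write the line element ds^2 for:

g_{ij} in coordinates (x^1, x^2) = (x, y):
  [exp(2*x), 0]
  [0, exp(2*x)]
ds^2 = g_{ij} dx^i dx^j; only the non-zero components contribute.
ds^2 = exp(2*x) dx^2 + exp(2*x) dy^2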